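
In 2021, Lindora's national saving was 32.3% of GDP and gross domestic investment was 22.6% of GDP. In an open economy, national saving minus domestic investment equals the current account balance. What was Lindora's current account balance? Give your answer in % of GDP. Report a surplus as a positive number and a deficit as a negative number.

9.7

CA = S - I = 32.3 - 22.6 = 9.7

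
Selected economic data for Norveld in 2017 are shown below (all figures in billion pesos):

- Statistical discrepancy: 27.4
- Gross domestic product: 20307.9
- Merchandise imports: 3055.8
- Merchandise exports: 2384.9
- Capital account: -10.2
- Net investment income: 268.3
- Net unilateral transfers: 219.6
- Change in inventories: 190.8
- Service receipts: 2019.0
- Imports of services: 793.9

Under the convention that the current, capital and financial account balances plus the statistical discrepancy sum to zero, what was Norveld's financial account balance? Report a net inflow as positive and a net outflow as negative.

-1059.3

Goods balance = 2384.9 - 3055.8 = -670.9
Services balance = 2019.0 - 793.9 = 1225.1
Trade balance (goods + services) = -670.9 + 1225.1 = 554.2
Net primary income = 268.3
Net secondary income = 219.6
Current account = 554.2 + 268.3 + 219.6 = 1042.1
Financial account = -(1042.1 + (-10.2) + 27.4) = -1059.3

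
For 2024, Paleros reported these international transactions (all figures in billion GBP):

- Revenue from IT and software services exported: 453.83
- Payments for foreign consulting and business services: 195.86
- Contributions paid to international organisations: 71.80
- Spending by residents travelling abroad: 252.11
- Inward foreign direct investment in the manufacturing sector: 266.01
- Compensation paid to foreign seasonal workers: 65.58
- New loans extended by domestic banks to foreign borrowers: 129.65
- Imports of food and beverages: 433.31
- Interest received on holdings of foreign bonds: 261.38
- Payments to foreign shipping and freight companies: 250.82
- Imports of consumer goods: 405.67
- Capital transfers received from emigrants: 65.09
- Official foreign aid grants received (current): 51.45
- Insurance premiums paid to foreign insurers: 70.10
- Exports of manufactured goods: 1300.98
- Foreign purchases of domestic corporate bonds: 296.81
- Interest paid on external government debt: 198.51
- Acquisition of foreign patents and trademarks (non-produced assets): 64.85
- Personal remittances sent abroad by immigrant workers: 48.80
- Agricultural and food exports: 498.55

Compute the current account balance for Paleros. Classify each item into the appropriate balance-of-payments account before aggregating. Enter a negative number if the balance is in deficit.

Goods: 1300.98 - 405.67 + 498.55 - 433.31 = 960.55
Services: -250.82 - 195.86 - 70.10 + 453.83 - 252.11 = -315.06
Primary income: -65.58 - 198.51 + 261.38 = -2.71
Secondary income: 51.45 - 48.80 - 71.80 = -69.15
Current account = 960.55 + (-315.06) + (-2.71) + (-69.15) = 573.63
(Excluded from the current account — financial account: inward foreign direct investment in the manufacturing sector 266.01, new loans extended by domestic banks to foreign borrowers 129.65, foreign purchases of domestic corporate bonds 296.81; capital account: capital transfers received from emigrants 65.09, acquisition of foreign patents and trademarks (non-produced assets) 64.85.)

573.63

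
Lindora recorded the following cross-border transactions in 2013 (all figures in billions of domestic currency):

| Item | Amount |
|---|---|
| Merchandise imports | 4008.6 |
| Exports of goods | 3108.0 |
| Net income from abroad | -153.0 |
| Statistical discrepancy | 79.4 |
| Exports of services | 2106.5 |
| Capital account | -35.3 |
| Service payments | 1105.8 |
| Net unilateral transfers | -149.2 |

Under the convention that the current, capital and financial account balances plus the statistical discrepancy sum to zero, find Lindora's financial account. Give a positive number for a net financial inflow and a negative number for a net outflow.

158.0

Goods balance = 3108.0 - 4008.6 = -900.6
Services balance = 2106.5 - 1105.8 = 1000.7
Trade balance (goods + services) = -900.6 + 1000.7 = 100.1
Net primary income = -153.0
Net secondary income = -149.2
Current account = 100.1 + (-153.0) + (-149.2) = -202.1
Financial account = -(-202.1 + (-35.3) + 79.4) = 158.0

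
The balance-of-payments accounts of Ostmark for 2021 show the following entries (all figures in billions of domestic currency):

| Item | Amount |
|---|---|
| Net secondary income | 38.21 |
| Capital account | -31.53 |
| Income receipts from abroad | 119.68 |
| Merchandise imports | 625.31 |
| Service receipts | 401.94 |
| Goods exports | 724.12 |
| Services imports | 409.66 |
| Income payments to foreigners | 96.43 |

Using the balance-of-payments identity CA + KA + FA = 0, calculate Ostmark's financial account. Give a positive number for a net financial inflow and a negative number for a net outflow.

-121.02

Goods balance = 724.12 - 625.31 = 98.81
Services balance = 401.94 - 409.66 = -7.72
Trade balance (goods + services) = 98.81 + (-7.72) = 91.09
Net primary income = 119.68 - 96.43 = 23.25
Net secondary income = 38.21
Current account = 91.09 + 23.25 + 38.21 = 152.55
Financial account = -(152.55 + (-31.53)) = -121.02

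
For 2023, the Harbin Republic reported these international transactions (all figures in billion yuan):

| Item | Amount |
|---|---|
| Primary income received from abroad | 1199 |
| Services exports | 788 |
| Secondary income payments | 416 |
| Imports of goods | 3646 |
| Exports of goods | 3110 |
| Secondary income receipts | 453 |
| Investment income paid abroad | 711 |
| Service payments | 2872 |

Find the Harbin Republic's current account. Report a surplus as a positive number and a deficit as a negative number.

-2095

Goods balance = 3110 - 3646 = -536
Services balance = 788 - 2872 = -2084
Trade balance (goods + services) = -536 + (-2084) = -2620
Net primary income = 1199 - 711 = 488
Net secondary income = 453 - 416 = 37
Current account = -2620 + 488 + 37 = -2095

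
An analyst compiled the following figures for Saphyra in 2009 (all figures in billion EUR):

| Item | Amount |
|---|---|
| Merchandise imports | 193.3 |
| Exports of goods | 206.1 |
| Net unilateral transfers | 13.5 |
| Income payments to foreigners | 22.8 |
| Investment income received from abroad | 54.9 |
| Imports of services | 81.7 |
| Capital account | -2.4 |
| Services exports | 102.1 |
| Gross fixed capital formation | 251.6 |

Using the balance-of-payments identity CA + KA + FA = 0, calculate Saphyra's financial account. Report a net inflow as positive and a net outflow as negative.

Goods balance = 206.1 - 193.3 = 12.8
Services balance = 102.1 - 81.7 = 20.4
Trade balance (goods + services) = 12.8 + 20.4 = 33.2
Net primary income = 54.9 - 22.8 = 32.1
Net secondary income = 13.5
Current account = 33.2 + 32.1 + 13.5 = 78.8
Financial account = -(78.8 + (-2.4)) = -76.4

-76.4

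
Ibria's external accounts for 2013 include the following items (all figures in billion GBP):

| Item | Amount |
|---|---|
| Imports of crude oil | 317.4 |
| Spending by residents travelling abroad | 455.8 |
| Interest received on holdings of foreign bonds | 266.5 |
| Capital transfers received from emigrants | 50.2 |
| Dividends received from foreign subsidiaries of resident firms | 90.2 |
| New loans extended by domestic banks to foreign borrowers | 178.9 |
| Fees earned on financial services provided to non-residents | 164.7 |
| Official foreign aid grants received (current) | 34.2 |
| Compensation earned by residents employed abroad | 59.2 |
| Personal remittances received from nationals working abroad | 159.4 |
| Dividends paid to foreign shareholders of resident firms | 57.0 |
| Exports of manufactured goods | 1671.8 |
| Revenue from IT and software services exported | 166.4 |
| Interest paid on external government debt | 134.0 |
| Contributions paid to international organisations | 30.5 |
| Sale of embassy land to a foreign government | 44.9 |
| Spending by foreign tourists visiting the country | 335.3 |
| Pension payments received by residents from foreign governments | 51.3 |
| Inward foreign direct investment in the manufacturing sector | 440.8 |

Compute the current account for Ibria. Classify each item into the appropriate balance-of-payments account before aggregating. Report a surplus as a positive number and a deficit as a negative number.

2004.3

Goods: -317.4 + 1671.8 = 1354.4
Services: 335.3 + 166.4 - 455.8 + 164.7 = 210.6
Primary income: -57.0 + 90.2 + 266.5 + 59.2 - 134.0 = 224.9
Secondary income: 51.3 - 30.5 + 159.4 + 34.2 = 214.4
Current account = 1354.4 + 210.6 + 224.9 + 214.4 = 2004.3
(Excluded from the current account — capital account: capital transfers received from emigrants 50.2, sale of embassy land to a foreign government 44.9; financial account: new loans extended by domestic banks to foreign borrowers 178.9, inward foreign direct investment in the manufacturing sector 440.8.)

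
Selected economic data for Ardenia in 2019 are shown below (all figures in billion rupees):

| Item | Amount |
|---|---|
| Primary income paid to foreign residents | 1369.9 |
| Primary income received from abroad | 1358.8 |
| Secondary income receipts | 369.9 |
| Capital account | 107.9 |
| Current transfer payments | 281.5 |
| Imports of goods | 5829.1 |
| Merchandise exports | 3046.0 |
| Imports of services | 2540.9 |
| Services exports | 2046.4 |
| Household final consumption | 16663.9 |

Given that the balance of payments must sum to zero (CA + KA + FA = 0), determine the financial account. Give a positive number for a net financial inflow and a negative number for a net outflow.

Goods balance = 3046.0 - 5829.1 = -2783.1
Services balance = 2046.4 - 2540.9 = -494.5
Trade balance (goods + services) = -2783.1 + (-494.5) = -3277.6
Net primary income = 1358.8 - 1369.9 = -11.1
Net secondary income = 369.9 - 281.5 = 88.4
Current account = -3277.6 + (-11.1) + 88.4 = -3200.3
Financial account = -(-3200.3 + 107.9) = 3092.4

3092.4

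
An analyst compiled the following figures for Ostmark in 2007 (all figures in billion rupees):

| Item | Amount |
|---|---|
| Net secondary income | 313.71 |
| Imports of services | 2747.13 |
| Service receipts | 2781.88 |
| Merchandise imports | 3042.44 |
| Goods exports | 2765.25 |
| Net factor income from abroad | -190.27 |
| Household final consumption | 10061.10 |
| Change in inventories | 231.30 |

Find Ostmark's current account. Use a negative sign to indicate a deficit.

-119.00

Goods balance = 2765.25 - 3042.44 = -277.19
Services balance = 2781.88 - 2747.13 = 34.75
Trade balance (goods + services) = -277.19 + 34.75 = -242.44
Net primary income = -190.27
Net secondary income = 313.71
Current account = -242.44 + (-190.27) + 313.71 = -119.00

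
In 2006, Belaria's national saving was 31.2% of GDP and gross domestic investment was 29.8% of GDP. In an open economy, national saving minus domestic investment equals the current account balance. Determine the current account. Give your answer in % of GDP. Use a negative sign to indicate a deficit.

1.4

CA = S - I = 31.2 - 29.8 = 1.4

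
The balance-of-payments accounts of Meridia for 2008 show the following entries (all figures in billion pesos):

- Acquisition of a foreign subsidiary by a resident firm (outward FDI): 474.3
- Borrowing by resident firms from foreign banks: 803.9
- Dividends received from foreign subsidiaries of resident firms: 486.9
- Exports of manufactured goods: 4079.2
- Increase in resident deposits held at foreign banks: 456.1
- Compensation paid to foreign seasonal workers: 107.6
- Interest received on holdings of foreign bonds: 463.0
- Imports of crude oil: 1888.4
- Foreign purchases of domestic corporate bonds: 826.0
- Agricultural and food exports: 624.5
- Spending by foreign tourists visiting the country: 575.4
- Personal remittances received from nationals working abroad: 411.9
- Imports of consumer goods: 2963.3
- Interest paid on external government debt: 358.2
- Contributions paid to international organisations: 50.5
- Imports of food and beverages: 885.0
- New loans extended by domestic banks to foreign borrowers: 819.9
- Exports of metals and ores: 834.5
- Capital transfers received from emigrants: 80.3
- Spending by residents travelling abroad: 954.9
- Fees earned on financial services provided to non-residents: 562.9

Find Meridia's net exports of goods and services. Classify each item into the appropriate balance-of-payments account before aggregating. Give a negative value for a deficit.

Goods: -1888.4 - 2963.3 + 624.5 - 885.0 + 4079.2 + 834.5 = -198.5
Services: 562.9 + 575.4 - 954.9 = 183.4
Trade balance = -198.5 + 183.4 = -15.1
(Excluded from the trade balance — financial account: acquisition of a foreign subsidiary by a resident firm (outward FDI) 474.3, borrowing by resident firms from foreign banks 803.9, increase in resident deposits held at foreign banks 456.1, foreign purchases of domestic corporate bonds 826.0, new loans extended by domestic banks to foreign borrowers 819.9; primary income: dividends received from foreign subsidiaries of resident firms 486.9, compensation paid to foreign seasonal workers 107.6, interest received on holdings of foreign bonds 463.0, interest paid on external government debt 358.2; secondary income: personal remittances received from nationals working abroad 411.9, contributions paid to international organisations 50.5; capital account: capital transfers received from emigrants 80.3.)

-15.1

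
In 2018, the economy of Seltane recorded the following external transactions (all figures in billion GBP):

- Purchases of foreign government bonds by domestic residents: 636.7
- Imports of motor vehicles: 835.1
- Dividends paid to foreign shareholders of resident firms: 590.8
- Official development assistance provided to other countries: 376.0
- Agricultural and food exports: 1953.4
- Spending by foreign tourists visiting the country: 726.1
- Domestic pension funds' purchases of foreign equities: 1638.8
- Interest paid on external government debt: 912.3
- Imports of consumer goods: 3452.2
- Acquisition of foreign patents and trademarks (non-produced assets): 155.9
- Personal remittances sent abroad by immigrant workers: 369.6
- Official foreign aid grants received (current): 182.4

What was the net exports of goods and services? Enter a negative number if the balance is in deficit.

Goods: -835.1 + 1953.4 - 3452.2 = -2333.9
Services: 726.1
Trade balance = -2333.9 + 726.1 = -1607.8
(Excluded from the trade balance — financial account: purchases of foreign government bonds by domestic residents 636.7, domestic pension funds' purchases of foreign equities 1638.8; primary income: dividends paid to foreign shareholders of resident firms 590.8, interest paid on external government debt 912.3; secondary income: official development assistance provided to other countries 376.0, personal remittances sent abroad by immigrant workers 369.6, official foreign aid grants received (current) 182.4; capital account: acquisition of foreign patents and trademarks (non-produced assets) 155.9.)

-1607.8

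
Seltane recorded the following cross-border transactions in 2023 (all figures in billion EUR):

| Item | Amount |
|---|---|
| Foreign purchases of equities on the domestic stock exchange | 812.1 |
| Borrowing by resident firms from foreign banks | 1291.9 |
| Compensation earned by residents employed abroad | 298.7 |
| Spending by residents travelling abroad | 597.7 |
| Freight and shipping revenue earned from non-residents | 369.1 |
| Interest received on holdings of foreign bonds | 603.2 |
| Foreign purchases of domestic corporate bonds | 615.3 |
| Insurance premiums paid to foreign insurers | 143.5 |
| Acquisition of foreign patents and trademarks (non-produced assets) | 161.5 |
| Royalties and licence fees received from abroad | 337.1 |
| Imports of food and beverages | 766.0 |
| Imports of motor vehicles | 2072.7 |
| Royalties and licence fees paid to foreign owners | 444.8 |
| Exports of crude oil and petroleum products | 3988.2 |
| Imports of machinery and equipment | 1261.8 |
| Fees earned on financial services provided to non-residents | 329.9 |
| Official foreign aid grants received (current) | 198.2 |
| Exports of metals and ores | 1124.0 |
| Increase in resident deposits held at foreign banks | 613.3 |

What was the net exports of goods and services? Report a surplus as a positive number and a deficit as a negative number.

Goods: -766.0 + 1124.0 - 2072.7 + 3988.2 - 1261.8 = 1011.7
Services: -444.8 - 143.5 + 369.1 + 337.1 - 597.7 + 329.9 = -149.9
Trade balance = 1011.7 + (-149.9) = 861.8
(Excluded from the trade balance — financial account: foreign purchases of equities on the domestic stock exchange 812.1, borrowing by resident firms from foreign banks 1291.9, foreign purchases of domestic corporate bonds 615.3, increase in resident deposits held at foreign banks 613.3; primary income: compensation earned by residents employed abroad 298.7, interest received on holdings of foreign bonds 603.2; capital account: acquisition of foreign patents and trademarks (non-produced assets) 161.5; secondary income: official foreign aid grants received (current) 198.2.)

861.8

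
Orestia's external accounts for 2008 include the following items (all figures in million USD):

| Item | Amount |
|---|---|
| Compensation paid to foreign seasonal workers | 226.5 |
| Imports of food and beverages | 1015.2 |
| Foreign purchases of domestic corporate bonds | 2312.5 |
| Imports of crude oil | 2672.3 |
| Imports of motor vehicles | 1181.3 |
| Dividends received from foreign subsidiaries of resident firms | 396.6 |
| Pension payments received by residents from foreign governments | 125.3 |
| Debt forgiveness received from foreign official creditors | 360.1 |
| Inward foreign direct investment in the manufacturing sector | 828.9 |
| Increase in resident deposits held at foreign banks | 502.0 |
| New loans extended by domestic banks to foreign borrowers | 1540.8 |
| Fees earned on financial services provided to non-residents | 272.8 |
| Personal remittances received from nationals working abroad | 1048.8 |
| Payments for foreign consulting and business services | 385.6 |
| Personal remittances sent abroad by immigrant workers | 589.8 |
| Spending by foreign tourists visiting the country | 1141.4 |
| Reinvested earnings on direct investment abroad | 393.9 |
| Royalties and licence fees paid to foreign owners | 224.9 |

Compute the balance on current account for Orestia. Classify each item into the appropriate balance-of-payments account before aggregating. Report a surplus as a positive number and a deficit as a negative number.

-2916.8

Goods: -2672.3 - 1015.2 - 1181.3 = -4868.8
Services: -224.9 + 1141.4 - 385.6 + 272.8 = 803.7
Primary income: 393.9 - 226.5 + 396.6 = 564.0
Secondary income: 1048.8 + 125.3 - 589.8 = 584.3
Current account = (-4868.8) + 803.7 + 564.0 + 584.3 = -2916.8
(Excluded from the current account — financial account: foreign purchases of domestic corporate bonds 2312.5, inward foreign direct investment in the manufacturing sector 828.9, increase in resident deposits held at foreign banks 502.0, new loans extended by domestic banks to foreign borrowers 1540.8; capital account: debt forgiveness received from foreign official creditors 360.1.)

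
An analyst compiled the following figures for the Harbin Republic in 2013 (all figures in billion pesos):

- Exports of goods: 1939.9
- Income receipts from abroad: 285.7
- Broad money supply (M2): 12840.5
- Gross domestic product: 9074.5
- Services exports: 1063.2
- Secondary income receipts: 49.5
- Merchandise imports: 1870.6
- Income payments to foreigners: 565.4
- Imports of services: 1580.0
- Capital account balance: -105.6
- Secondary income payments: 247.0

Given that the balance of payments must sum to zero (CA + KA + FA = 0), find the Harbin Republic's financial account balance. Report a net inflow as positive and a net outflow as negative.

1030.3

Goods balance = 1939.9 - 1870.6 = 69.3
Services balance = 1063.2 - 1580.0 = -516.8
Trade balance (goods + services) = 69.3 + (-516.8) = -447.5
Net primary income = 285.7 - 565.4 = -279.7
Net secondary income = 49.5 - 247.0 = -197.5
Current account = -447.5 + (-279.7) + (-197.5) = -924.7
Financial account = -(-924.7 + (-105.6)) = 1030.3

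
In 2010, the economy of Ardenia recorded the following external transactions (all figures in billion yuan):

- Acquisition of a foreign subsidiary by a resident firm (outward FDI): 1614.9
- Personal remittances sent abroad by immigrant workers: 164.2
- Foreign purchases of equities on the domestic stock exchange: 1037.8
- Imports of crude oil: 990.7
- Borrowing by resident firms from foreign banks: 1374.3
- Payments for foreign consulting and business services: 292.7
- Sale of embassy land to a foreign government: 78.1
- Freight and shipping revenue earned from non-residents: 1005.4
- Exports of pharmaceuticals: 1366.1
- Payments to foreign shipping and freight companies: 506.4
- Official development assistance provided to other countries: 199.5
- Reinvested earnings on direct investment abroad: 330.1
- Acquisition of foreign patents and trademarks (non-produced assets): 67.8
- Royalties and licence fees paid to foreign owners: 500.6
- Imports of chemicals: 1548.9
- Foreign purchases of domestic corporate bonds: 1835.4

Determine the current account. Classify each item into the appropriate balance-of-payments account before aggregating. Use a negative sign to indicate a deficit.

Goods: 1366.1 - 1548.9 - 990.7 = -1173.5
Services: -292.7 + 1005.4 - 506.4 - 500.6 = -294.3
Primary income: 330.1
Secondary income: -199.5 - 164.2 = -363.7
Current account = (-1173.5) + (-294.3) + 330.1 + (-363.7) = -1501.4
(Excluded from the current account — financial account: acquisition of a foreign subsidiary by a resident firm (outward FDI) 1614.9, foreign purchases of equities on the domestic stock exchange 1037.8, borrowing by resident firms from foreign banks 1374.3, foreign purchases of domestic corporate bonds 1835.4; capital account: sale of embassy land to a foreign government 78.1, acquisition of foreign patents and trademarks (non-produced assets) 67.8.)

-1501.4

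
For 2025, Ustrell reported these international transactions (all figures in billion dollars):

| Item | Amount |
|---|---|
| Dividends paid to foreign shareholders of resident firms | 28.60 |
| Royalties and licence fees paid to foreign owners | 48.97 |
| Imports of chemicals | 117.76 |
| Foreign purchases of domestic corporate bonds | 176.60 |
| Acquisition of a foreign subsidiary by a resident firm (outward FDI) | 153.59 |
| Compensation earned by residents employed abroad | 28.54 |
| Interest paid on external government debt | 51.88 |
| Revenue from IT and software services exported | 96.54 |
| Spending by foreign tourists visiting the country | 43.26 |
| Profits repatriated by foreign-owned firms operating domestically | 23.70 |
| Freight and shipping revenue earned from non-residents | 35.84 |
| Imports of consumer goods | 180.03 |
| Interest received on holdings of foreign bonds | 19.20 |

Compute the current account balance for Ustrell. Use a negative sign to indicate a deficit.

-227.56

Goods: -180.03 - 117.76 = -297.79
Services: 96.54 - 48.97 + 35.84 + 43.26 = 126.67
Primary income: 28.54 - 28.60 - 51.88 + 19.20 - 23.70 = -56.44
Current account = (-297.79) + 126.67 + (-56.44) = -227.56
(Excluded from the current account — financial account: foreign purchases of domestic corporate bonds 176.60, acquisition of a foreign subsidiary by a resident firm (outward FDI) 153.59.)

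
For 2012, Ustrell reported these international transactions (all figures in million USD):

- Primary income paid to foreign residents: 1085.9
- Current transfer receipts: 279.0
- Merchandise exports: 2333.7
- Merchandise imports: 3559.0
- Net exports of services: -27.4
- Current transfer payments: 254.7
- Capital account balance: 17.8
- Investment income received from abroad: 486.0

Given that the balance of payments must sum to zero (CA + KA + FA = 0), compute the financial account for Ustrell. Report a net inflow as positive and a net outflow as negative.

Goods balance = 2333.7 - 3559.0 = -1225.3
Services balance = -27.4
Trade balance (goods + services) = -1225.3 + (-27.4) = -1252.7
Net primary income = 486.0 - 1085.9 = -599.9
Net secondary income = 279.0 - 254.7 = 24.3
Current account = -1252.7 + (-599.9) + 24.3 = -1828.3
Financial account = -(-1828.3 + 17.8) = 1810.5

1810.5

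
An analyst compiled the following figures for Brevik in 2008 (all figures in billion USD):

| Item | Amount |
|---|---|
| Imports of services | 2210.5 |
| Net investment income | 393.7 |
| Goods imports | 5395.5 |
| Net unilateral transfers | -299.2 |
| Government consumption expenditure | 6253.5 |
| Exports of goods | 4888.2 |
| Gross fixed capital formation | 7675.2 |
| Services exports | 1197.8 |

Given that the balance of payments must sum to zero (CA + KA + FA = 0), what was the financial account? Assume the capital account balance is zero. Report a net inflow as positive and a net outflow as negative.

1425.5

Goods balance = 4888.2 - 5395.5 = -507.3
Services balance = 1197.8 - 2210.5 = -1012.7
Trade balance (goods + services) = -507.3 + (-1012.7) = -1520.0
Net primary income = 393.7
Net secondary income = -299.2
Current account = -1520.0 + 393.7 + (-299.2) = -1425.5
Financial account = -(-1425.5) = 1425.5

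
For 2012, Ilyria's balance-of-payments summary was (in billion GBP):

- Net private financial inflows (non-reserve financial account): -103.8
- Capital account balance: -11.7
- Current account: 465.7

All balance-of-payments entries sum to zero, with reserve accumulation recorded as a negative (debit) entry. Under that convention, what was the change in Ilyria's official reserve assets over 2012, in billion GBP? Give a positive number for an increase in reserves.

Official reserve transactions balance = -(465.7 + (-11.7) + (-103.8)) = -350.2
An accumulation of reserves is recorded as a debit (negative entry), so the change in the stock of reserves is the negative of that balance.
Change in official reserves = -(-350.2) = 350.2

350.2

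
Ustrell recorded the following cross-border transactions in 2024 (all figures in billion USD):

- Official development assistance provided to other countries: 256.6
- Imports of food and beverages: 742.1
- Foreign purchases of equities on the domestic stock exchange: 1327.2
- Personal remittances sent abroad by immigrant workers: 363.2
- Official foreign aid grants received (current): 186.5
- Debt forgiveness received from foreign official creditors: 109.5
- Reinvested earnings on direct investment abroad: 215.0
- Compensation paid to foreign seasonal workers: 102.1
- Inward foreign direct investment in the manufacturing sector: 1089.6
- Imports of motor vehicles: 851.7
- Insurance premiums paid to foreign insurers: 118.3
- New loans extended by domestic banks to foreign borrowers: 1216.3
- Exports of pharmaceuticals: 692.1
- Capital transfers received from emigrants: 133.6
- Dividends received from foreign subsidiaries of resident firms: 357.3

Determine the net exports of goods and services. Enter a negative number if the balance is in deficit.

-1020.0

Goods: 692.1 - 742.1 - 851.7 = -901.7
Services: -118.3
Trade balance = -901.7 + (-118.3) = -1020.0
(Excluded from the trade balance — secondary income: official development assistance provided to other countries 256.6, personal remittances sent abroad by immigrant workers 363.2, official foreign aid grants received (current) 186.5; financial account: foreign purchases of equities on the domestic stock exchange 1327.2, inward foreign direct investment in the manufacturing sector 1089.6, new loans extended by domestic banks to foreign borrowers 1216.3; capital account: debt forgiveness received from foreign official creditors 109.5, capital transfers received from emigrants 133.6; primary income: reinvested earnings on direct investment abroad 215.0, compensation paid to foreign seasonal workers 102.1, dividends received from foreign subsidiaries of resident firms 357.3.)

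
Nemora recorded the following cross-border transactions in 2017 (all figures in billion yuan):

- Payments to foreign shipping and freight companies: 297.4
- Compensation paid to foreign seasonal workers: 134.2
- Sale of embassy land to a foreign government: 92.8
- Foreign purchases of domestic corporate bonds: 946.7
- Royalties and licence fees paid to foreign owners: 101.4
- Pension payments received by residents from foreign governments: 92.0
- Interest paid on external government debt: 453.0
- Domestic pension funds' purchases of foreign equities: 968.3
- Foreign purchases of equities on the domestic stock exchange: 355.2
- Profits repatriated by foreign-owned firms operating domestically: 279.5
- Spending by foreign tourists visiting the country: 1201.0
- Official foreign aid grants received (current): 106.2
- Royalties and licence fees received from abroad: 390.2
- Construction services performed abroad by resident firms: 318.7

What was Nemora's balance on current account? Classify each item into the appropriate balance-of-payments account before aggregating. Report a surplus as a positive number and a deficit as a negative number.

842.6

Services: 390.2 + 318.7 - 297.4 + 1201.0 - 101.4 = 1511.1
Primary income: -134.2 - 279.5 - 453.0 = -866.7
Secondary income: 106.2 + 92.0 = 198.2
Current account = 1511.1 + (-866.7) + 198.2 = 842.6
(Excluded from the current account — capital account: sale of embassy land to a foreign government 92.8; financial account: foreign purchases of domestic corporate bonds 946.7, domestic pension funds' purchases of foreign equities 968.3, foreign purchases of equities on the domestic stock exchange 355.2.)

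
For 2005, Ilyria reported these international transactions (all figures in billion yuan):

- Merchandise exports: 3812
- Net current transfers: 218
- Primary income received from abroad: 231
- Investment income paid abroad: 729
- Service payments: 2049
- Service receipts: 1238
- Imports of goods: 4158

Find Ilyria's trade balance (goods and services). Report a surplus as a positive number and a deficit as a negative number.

Goods balance = 3812 - 4158 = -346
Services balance = 1238 - 2049 = -811
Trade balance (goods + services) = -346 + (-811) = -1157

-1157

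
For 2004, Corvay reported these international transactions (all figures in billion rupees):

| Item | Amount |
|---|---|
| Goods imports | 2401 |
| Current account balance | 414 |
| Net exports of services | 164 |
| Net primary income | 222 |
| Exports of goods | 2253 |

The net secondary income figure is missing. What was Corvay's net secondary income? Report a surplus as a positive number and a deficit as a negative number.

176

Current account = goods balance + services balance + net primary income + net secondary income
Sum of the known components = 238
Net secondary income = CA - (known components) = 414 - 238 = 176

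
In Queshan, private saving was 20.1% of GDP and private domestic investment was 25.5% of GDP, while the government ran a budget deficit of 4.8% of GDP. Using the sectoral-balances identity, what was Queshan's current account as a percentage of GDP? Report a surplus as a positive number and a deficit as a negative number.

-10.2

By the sectoral-balances identity, CA = (S_private - I) + (T - G).
Private balance = 20.1 - 25.5 = -5.4
Government balance (T - G) = -4.8
CA = -5.4 + (-4.8) = -10.2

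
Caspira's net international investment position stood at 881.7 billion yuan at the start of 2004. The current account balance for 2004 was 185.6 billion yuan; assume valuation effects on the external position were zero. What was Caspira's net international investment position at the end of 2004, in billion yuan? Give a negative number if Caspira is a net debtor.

1067.3

With no valuation effects, change in NIIP = current account = 185.6
End-of-year NIIP = 881.7 + 185.6 = 1067.3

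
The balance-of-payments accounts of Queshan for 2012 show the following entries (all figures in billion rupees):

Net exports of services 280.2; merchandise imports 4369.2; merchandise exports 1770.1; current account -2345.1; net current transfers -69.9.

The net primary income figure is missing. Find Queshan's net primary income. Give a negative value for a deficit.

43.7

Current account = goods balance + services balance + net primary income + net secondary income
Sum of the known components = -2388.8
Net primary income = CA - (known components) = -2345.1 - (-2388.8) = 43.7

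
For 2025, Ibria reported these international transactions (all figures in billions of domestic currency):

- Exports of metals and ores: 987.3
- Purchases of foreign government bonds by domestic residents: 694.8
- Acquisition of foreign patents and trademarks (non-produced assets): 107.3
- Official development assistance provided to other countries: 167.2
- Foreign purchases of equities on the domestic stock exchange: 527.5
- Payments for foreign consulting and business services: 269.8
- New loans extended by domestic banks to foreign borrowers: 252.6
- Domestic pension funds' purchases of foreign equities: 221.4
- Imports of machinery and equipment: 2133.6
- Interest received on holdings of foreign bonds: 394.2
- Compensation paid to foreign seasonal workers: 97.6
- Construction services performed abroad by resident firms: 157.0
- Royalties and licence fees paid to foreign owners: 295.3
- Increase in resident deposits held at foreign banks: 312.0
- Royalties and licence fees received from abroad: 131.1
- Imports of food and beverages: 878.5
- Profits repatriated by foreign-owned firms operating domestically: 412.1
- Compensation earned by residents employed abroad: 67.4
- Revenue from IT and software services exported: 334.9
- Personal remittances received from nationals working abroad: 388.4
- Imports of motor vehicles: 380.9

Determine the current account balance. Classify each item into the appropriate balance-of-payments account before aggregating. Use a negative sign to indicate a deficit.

Goods: -878.5 + 987.3 - 380.9 - 2133.6 = -2405.7
Services: 334.9 - 269.8 + 157.0 - 295.3 + 131.1 = 57.9
Primary income: -97.6 + 394.2 + 67.4 - 412.1 = -48.1
Secondary income: 388.4 - 167.2 = 221.2
Current account = (-2405.7) + 57.9 + (-48.1) + 221.2 = -2174.7
(Excluded from the current account — financial account: purchases of foreign government bonds by domestic residents 694.8, foreign purchases of equities on the domestic stock exchange 527.5, new loans extended by domestic banks to foreign borrowers 252.6, domestic pension funds' purchases of foreign equities 221.4, increase in resident deposits held at foreign banks 312.0; capital account: acquisition of foreign patents and trademarks (non-produced assets) 107.3.)

-2174.7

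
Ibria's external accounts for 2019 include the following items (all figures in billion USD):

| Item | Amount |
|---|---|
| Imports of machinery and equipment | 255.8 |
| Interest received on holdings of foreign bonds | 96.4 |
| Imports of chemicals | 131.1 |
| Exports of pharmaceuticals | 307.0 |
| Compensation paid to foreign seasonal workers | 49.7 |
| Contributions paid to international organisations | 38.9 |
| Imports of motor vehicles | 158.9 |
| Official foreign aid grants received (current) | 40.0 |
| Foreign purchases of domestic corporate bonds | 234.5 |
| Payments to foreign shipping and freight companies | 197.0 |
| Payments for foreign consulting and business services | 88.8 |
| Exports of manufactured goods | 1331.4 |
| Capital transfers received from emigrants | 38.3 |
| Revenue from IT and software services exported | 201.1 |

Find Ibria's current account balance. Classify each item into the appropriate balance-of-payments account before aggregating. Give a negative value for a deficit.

1055.7

Goods: -158.9 - 131.1 - 255.8 + 307.0 + 1331.4 = 1092.6
Services: -197.0 - 88.8 + 201.1 = -84.7
Primary income: 96.4 - 49.7 = 46.7
Secondary income: 40.0 - 38.9 = 1.1
Current account = 1092.6 + (-84.7) + 46.7 + 1.1 = 1055.7
(Excluded from the current account — financial account: foreign purchases of domestic corporate bonds 234.5; capital account: capital transfers received from emigrants 38.3.)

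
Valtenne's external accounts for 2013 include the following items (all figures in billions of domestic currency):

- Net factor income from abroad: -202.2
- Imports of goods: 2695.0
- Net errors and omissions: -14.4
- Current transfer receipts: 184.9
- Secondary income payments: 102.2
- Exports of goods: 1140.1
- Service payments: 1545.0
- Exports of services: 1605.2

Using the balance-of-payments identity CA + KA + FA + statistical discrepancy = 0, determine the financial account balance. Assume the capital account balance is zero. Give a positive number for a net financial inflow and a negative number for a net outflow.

Goods balance = 1140.1 - 2695.0 = -1554.9
Services balance = 1605.2 - 1545.0 = 60.2
Trade balance (goods + services) = -1554.9 + 60.2 = -1494.7
Net primary income = -202.2
Net secondary income = 184.9 - 102.2 = 82.7
Current account = -1494.7 + (-202.2) + 82.7 = -1614.2
Financial account = -(-1614.2 + (-14.4)) = 1628.6

1628.6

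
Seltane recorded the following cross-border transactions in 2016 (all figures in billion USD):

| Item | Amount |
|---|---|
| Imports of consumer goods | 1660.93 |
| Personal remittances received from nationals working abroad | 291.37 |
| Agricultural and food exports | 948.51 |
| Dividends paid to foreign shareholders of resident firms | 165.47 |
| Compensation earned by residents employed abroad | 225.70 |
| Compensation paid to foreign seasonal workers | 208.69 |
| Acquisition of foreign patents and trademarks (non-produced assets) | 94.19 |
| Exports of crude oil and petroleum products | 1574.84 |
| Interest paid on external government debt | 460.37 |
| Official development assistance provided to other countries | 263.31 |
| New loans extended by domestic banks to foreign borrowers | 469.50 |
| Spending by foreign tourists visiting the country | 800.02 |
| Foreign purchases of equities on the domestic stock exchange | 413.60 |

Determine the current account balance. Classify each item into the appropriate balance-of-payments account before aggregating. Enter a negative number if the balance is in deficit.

Goods: -1660.93 + 1574.84 + 948.51 = 862.42
Services: 800.02
Primary income: -208.69 + 225.70 - 460.37 - 165.47 = -608.83
Secondary income: 291.37 - 263.31 = 28.06
Current account = 862.42 + 800.02 + (-608.83) + 28.06 = 1081.67
(Excluded from the current account — capital account: acquisition of foreign patents and trademarks (non-produced assets) 94.19; financial account: new loans extended by domestic banks to foreign borrowers 469.50, foreign purchases of equities on the domestic stock exchange 413.60.)

1081.67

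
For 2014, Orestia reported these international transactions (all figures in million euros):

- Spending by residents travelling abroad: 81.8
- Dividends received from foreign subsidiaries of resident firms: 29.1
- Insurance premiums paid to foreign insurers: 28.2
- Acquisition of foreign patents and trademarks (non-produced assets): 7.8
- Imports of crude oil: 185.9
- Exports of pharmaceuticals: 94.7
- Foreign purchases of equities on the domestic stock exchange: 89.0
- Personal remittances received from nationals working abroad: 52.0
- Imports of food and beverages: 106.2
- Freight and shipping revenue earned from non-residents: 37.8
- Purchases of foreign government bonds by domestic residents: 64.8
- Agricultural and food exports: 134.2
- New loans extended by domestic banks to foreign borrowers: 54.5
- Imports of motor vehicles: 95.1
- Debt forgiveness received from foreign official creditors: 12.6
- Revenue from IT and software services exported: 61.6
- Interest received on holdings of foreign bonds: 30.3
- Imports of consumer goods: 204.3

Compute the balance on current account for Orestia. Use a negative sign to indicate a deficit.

-261.8

Goods: -106.2 - 204.3 - 95.1 - 185.9 + 134.2 + 94.7 = -362.6
Services: 37.8 + 61.6 - 28.2 - 81.8 = -10.6
Primary income: 30.3 + 29.1 = 59.4
Secondary income: 52.0
Current account = (-362.6) + (-10.6) + 59.4 + 52.0 = -261.8
(Excluded from the current account — capital account: acquisition of foreign patents and trademarks (non-produced assets) 7.8, debt forgiveness received from foreign official creditors 12.6; financial account: foreign purchases of equities on the domestic stock exchange 89.0, purchases of foreign government bonds by domestic residents 64.8, new loans extended by domestic banks to foreign borrowers 54.5.)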